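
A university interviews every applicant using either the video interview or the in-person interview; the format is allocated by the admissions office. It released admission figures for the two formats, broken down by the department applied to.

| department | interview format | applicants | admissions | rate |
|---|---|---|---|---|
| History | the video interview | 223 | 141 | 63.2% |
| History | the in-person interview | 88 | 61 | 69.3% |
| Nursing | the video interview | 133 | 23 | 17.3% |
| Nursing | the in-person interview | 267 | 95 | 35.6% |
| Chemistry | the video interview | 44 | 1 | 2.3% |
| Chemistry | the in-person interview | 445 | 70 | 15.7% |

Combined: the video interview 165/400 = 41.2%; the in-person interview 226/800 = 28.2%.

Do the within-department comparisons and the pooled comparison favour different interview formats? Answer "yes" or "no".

Within each department level (History 63.2% vs 69.3%; Nursing 17.3% vs 35.6%; Chemistry 2.3% vs 15.7%), the in-person interview has the higher rate every time. Pooled: 41.2% vs 28.2% — the video interview has the higher rate overall. The two comparisons disagree.

yes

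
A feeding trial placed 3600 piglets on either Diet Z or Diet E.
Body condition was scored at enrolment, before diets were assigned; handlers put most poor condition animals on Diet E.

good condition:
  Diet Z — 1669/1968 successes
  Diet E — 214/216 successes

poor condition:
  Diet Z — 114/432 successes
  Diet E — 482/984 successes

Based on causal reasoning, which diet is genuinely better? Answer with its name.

The starting body condition-specific comparison favours Diet E throughout, but the pooled figures favour Diet Z. The question is whether to condition on starting body condition.
Starting body condition satisfies the back-door criterion: it is not a descendant of the diet, and it blocks the spurious path from diet to outcome. Adjusting for it (i.e., using the within-starting body condition rates) gives the causal effect.
Within each level — good condition: 84.8% vs 99.1%; poor condition: 26.4% vs 49.0% — Diet E is higher every time.

Diet E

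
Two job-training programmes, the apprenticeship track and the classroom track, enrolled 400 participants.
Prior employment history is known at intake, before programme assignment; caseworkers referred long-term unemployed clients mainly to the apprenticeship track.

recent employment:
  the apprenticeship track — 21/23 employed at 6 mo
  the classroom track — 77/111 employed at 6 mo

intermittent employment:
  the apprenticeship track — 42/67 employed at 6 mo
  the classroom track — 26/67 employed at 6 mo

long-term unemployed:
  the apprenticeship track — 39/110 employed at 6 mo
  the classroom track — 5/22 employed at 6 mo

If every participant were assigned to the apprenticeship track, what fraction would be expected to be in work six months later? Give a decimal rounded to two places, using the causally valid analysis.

The prior employment history-specific comparison favours the apprenticeship track throughout, but the pooled figures favour the classroom track. The question is whether to condition on prior employment history.
Here prior employment history is a common cause — it drives both which programme a case falls under and the outcome. The crude comparison mixes populations; the stratum-specific rates are the causally relevant ones.
Standardising the apprenticeship track to the population prior employment history mix: 0.335·21/23 + 0.335·42/67 + 0.330·39/110 = 0.633.

0.63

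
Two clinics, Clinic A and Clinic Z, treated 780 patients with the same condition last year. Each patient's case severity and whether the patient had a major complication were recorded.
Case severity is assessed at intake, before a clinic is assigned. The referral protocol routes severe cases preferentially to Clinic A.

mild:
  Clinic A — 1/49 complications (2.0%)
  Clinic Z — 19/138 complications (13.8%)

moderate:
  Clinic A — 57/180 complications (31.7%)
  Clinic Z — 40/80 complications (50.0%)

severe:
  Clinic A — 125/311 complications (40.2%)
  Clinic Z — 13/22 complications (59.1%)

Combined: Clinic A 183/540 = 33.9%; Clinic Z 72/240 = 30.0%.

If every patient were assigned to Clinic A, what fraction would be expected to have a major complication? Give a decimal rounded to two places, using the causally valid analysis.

Case severity differs across clinics for reasons unrelated to any effect of the clinic itself, and it separately predicts the outcome — a classic confounder. We must compare within case severity levels.
Standardising Clinic A to the population case severity mix: 0.240·1/49 + 0.333·57/180 + 0.427·125/311 = 0.282.

0.28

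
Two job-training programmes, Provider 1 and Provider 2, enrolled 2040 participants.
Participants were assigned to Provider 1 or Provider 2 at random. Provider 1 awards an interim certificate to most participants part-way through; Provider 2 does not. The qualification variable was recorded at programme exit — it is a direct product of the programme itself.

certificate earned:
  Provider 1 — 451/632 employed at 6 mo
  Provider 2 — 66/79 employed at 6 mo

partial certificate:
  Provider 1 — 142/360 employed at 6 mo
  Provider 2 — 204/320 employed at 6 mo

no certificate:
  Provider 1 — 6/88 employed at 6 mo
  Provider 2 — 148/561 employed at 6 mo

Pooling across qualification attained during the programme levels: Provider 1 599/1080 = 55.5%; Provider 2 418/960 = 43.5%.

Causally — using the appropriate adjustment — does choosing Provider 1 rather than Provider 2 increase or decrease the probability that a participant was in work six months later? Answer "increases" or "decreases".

Provider 2 is higher inside every qualification attained during the programme stratum but Provider 1 is higher in aggregate. Whether to stratify depends on how qualification attained during the programme relates to the programme.
Qualification attained during the programme lies on the pathway programme → qualification attained during the programme → outcome, so adjusting for it blocks the indirect effect. For the total causal effect of programme, use the unadjusted pooled rates.
Pooled: Provider 1 55.5% vs Provider 2 43.5%; Provider 1 is higher overall.

increases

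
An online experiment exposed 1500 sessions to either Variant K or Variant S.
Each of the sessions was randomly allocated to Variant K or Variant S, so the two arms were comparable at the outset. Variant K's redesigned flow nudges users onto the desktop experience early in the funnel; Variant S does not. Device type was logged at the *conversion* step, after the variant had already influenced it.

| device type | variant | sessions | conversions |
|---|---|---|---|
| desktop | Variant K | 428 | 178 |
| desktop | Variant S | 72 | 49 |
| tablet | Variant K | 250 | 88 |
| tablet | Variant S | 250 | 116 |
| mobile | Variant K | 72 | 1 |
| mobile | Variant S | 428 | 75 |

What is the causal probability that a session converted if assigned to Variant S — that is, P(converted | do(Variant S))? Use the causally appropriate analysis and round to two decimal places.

0.32

Device type is downstream of the variant. One should not condition on a consequence of treatment, so the overall rates are the right comparison.
So P(outcome | do(Variant S)) is just the pooled rate for Variant S: 240/750 = 0.320.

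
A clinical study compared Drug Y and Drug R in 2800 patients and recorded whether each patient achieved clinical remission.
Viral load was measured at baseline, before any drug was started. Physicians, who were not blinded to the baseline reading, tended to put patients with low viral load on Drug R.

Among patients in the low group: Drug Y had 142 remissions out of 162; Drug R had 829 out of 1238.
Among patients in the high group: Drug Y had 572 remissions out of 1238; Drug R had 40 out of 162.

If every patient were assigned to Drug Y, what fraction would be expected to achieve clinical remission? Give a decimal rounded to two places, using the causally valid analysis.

Viral load is set before the drug has any effect — it is not caused by the drug — and it independently drives the outcome. That makes it a confounder, so the causal comparison is within viral load levels.
Standardising Drug Y to the population viral load mix: 0.500·142/162 + 0.500·572/1238 = 0.669.

0.67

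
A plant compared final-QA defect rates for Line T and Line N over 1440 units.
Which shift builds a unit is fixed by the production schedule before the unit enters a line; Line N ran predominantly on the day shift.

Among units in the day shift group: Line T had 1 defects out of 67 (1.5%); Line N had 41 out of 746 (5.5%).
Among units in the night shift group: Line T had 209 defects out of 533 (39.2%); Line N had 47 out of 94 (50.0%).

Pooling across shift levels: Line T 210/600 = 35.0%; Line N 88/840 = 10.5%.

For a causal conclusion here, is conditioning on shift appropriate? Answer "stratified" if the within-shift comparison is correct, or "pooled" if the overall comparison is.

Shift differs across lines for reasons unrelated to any effect of the line itself, and it separately predicts the outcome — a classic confounder. We must compare within shift levels.
Within each level — day shift: 1.5% vs 5.5%; night shift: 39.2% vs 50.0% — Line T is lower every time.

stratified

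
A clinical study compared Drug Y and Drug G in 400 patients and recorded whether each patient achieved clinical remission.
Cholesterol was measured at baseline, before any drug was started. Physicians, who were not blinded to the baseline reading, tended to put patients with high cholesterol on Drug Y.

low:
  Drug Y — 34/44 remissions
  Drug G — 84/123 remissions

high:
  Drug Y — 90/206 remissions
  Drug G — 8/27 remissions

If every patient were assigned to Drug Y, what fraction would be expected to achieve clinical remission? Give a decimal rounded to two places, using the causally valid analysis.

Since cholesterol is a pre-existing factor (not a product of the drug) and it affects the outcome on its own, it is a confounder. The stratified rates, not the pooled rate, identify the causal effect.
Standardising Drug Y to the population cholesterol mix: 0.417·34/44 + 0.583·90/206 = 0.577.

0.58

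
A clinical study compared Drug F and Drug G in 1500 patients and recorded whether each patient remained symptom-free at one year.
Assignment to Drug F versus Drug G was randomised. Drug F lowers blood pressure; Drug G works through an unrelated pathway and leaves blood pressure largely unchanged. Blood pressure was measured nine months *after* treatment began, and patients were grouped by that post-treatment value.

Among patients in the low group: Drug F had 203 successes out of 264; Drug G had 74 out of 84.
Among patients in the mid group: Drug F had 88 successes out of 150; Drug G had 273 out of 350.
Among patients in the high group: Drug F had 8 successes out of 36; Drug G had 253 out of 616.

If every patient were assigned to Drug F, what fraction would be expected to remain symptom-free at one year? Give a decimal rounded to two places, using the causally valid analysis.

0.66

Drug G is higher inside every blood pressure stratum but Drug F is higher in aggregate. Whether to stratify depends on how blood pressure relates to the drug.
Blood pressure is downstream of the drug. One should not condition on a consequence of treatment, so the overall rates are the right comparison.
So P(outcome | do(Drug F)) is just the pooled rate for Drug F: 299/450 = 0.664.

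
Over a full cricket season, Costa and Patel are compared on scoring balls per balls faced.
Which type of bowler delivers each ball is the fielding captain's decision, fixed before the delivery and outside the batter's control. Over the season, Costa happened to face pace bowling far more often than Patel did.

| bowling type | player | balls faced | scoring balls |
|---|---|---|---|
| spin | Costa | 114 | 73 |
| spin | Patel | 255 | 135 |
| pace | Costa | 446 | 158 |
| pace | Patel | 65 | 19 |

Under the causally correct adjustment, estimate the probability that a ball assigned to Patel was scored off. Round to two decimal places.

Here bowling type is a common cause — it drives both which player a case falls under and the outcome. The crude comparison mixes populations; the stratum-specific rates are the causally relevant ones.
Standardising Patel to the population bowling type mix: 0.419·135/255 + 0.581·19/65 = 0.392.

0.39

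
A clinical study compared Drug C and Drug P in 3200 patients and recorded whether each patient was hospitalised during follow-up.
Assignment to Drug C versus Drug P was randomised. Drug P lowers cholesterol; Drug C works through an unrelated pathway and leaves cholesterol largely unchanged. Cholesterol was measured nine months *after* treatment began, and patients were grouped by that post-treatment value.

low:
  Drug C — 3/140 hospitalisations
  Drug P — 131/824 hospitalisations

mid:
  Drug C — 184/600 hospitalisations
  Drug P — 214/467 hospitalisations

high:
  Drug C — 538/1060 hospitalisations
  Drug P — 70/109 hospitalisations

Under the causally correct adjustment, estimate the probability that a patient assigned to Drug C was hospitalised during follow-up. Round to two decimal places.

0.40

The stratified and pooled comparisons disagree (Drug C wins within each cholesterol; Drug P wins overall), so the answer turns on the causal role of cholesterol.
Cholesterol here is a post-treatment variable shaped by the drug; conditioning on it would introduce bias rather than remove it. The overall comparison is the causal one.
So P(outcome | do(Drug C)) is just the pooled rate for Drug C: 725/1800 = 0.403.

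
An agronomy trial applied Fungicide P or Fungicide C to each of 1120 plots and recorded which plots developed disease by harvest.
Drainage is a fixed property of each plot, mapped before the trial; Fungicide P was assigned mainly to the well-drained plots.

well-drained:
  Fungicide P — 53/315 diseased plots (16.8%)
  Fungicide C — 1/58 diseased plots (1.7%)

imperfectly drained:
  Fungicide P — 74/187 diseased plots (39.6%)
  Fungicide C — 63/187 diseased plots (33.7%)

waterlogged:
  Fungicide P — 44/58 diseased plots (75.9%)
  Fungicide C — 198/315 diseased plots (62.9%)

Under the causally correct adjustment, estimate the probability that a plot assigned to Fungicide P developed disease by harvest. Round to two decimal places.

The stratified and pooled comparisons disagree (Fungicide C wins within each field drainage; Fungicide P wins overall), so the answer turns on the causal role of field drainage.
Since field drainage is a pre-existing factor (not a product of the fungicide) and it affects the outcome on its own, it is a confounder. The stratified rates, not the pooled rate, identify the causal effect.
Standardising Fungicide P to the population field drainage mix: 0.333·53/315 + 0.334·74/187 + 0.333·44/58 = 0.441.

0.44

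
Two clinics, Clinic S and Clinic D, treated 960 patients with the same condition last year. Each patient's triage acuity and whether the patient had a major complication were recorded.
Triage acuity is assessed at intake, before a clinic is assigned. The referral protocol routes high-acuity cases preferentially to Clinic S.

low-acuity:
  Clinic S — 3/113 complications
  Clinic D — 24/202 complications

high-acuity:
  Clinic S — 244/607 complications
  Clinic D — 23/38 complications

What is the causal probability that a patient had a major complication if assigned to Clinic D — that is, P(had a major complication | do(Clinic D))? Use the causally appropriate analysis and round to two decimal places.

0.45

Clinic S is lower inside every triage acuity stratum but Clinic D is lower in aggregate. Whether to stratify depends on how triage acuity relates to the clinic.
Triage acuity satisfies the back-door criterion: it is not a descendant of the clinic, and it blocks the spurious path from clinic to outcome. Adjusting for it (i.e., using the within-triage acuity rates) gives the causal effect.
Standardising Clinic D to the population triage acuity mix: 0.328·24/202 + 0.672·23/38 = 0.446.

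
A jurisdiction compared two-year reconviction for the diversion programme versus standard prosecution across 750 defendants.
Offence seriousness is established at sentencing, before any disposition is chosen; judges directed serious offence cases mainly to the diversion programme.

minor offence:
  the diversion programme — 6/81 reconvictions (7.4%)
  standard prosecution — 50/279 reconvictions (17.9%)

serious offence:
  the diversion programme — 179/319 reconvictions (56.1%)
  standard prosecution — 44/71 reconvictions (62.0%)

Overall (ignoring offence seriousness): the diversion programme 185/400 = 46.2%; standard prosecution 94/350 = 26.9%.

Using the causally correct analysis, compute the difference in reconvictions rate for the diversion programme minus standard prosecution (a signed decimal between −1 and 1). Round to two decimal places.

Here offence seriousness is a common cause — it drives both which disposition a case falls under and the outcome. The crude comparison mixes populations; the stratum-specific rates are the causally relevant ones.
Adjusting over the population distribution of offence seriousness: 0.480·(0.074−0.179) + 0.520·(0.561−0.620) = -0.081.

-0.08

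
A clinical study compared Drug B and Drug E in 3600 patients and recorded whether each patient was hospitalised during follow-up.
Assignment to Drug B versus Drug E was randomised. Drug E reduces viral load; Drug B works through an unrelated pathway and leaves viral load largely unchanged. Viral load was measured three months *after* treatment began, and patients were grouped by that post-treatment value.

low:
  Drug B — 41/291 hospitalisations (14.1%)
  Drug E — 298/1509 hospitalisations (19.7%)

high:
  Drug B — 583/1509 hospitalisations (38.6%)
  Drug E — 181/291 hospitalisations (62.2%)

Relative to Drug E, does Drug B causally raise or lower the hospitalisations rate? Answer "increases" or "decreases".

increases

Viral load is downstream of the drug. One should not condition on a consequence of treatment, so the overall rates are the right comparison.
Pooled: Drug B 34.7% vs Drug E 26.6%; Drug E is lower overall.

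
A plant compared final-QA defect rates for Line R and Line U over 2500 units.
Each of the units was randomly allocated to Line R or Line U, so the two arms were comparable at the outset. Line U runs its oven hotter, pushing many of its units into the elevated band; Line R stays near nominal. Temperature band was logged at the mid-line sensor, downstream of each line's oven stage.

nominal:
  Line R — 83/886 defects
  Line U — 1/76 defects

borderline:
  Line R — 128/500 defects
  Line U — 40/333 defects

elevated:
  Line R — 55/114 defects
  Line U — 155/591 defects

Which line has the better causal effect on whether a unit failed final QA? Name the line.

Line R

Within every in-process temperature band level Line U has the lower rate, yet pooled Line R does — Simpson's reversal.
In-process temperature band is downstream of the line. One should not condition on a consequence of treatment, so the overall rates are the right comparison.
Pooled: Line R 17.7% vs Line U 19.6%; Line R is lower overall.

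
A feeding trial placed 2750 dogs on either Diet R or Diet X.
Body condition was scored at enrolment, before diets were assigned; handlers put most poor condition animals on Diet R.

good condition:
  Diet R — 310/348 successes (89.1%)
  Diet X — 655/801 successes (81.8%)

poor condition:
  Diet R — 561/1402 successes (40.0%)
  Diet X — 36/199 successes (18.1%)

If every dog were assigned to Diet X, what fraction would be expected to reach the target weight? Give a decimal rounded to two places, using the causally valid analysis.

0.45

Within every starting body condition level Diet R has the higher rate, yet pooled Diet X does — Simpson's reversal.
Starting body condition is set before the diet has any effect — it is not caused by the diet — and it independently drives the outcome. That makes it a confounder, so the causal comparison is within starting body condition levels.
Standardising Diet X to the population starting body condition mix: 0.418·655/801 + 0.582·36/199 = 0.447.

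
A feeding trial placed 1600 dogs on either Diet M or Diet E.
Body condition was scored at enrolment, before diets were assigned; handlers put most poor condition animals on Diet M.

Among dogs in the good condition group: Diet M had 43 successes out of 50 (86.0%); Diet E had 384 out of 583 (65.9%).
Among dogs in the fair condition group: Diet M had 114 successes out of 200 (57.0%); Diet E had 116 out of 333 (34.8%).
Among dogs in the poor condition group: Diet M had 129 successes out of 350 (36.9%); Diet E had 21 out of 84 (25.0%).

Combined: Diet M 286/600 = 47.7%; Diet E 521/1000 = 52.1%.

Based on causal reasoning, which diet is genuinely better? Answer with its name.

Since starting body condition is a pre-existing factor (not a product of the diet) and it affects the outcome on its own, it is a confounder. The stratified rates, not the pooled rate, identify the causal effect.
Within each level — good condition: 86.0% vs 65.9%; fair condition: 57.0% vs 34.8%; poor condition: 36.9% vs 25.0% — Diet M is higher every time.

Diet M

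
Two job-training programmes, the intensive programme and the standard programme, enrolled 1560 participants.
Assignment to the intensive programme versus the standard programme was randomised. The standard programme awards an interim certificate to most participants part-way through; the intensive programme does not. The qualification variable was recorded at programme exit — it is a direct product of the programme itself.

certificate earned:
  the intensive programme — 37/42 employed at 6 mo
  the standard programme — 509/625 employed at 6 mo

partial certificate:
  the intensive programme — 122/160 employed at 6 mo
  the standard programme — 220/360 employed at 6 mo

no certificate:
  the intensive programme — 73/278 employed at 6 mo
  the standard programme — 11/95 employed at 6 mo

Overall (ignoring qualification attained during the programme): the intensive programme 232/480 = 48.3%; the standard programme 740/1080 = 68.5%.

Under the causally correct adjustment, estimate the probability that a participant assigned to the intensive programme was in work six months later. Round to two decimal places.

0.48

Within every qualification attained during the programme level the intensive programme has the higher rate, yet pooled the standard programme does — Simpson's reversal.
Qualification attained during the programme is downstream of the programme. One should not condition on a consequence of treatment, so the overall rates are the right comparison.
So P(outcome | do(the intensive programme)) is just the pooled rate for the intensive programme: 232/480 = 0.483.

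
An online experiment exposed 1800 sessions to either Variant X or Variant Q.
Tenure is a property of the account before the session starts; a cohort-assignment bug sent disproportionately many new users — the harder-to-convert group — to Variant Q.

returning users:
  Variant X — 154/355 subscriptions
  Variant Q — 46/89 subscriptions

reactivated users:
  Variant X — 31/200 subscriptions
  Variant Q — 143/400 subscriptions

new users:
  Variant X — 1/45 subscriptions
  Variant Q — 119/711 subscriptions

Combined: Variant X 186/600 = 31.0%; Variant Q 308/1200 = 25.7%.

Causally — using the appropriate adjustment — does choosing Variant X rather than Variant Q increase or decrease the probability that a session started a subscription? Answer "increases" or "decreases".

decreases

Variant Q is higher inside every user tenure stratum but Variant X is higher in aggregate. Whether to stratify depends on how user tenure relates to the variant.
Since user tenure is a pre-existing factor (not a product of the variant) and it affects the outcome on its own, it is a confounder. The stratified rates, not the pooled rate, identify the causal effect.
Within each level — returning users: 43.4% vs 51.7%; reactivated users: 15.5% vs 35.8%; new users: 2.2% vs 16.7% — Variant Q is higher every time.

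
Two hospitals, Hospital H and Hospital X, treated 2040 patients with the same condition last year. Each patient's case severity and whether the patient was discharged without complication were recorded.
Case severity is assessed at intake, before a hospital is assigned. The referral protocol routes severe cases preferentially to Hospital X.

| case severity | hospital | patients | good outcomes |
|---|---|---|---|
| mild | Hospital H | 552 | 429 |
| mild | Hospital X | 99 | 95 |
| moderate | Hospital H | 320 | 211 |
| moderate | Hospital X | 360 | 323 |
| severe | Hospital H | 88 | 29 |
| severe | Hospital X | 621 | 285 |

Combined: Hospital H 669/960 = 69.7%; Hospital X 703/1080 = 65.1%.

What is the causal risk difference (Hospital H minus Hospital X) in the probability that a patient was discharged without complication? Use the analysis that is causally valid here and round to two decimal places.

Case severity differs across hospitals for reasons unrelated to any effect of the hospital itself, and it separately predicts the outcome — a classic confounder. We must compare within case severity levels.
Adjusting over the population distribution of case severity: 0.319·(0.777−0.960) + 0.333·(0.659−0.897) + 0.348·(0.330−0.459) = -0.182.

-0.18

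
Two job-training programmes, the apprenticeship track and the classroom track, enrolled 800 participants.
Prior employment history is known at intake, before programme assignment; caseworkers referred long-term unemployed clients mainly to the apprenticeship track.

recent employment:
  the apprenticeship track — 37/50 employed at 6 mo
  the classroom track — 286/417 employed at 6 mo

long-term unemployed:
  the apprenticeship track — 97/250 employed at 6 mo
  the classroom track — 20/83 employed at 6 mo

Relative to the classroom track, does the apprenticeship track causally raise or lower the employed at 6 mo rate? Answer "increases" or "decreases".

the apprenticeship track is higher inside every prior employment history stratum but the classroom track is higher in aggregate. Whether to stratify depends on how prior employment history relates to the programme.
Prior employment history differs across programmes for reasons unrelated to any effect of the programme itself, and it separately predicts the outcome — a classic confounder. We must compare within prior employment history levels.
Within each level — recent employment: 74.0% vs 68.6%; long-term unemployed: 38.8% vs 24.1% — the apprenticeship track is higher every time.

increases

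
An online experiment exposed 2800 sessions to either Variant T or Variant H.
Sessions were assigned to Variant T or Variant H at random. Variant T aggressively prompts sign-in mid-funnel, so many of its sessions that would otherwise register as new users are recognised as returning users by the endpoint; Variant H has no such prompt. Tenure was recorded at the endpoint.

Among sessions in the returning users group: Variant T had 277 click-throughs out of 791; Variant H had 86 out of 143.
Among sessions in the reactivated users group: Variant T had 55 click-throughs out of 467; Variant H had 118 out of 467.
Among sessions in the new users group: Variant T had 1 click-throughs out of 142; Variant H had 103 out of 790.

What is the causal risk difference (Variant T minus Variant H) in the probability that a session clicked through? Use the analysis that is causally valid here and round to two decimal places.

+0.02

Variant H is higher inside every user tenure stratum but Variant T is higher in aggregate. Whether to stratify depends on how user tenure relates to the variant.
User tenure is recorded after the variant and is itself shifted by it — it sits on the causal path from variant to outcome. Conditioning on a mediator would strip out part of the effect we want; the pooled comparison gives the total causal effect.
The causal difference is the pooled difference: 0.238 − 0.219 = +0.019.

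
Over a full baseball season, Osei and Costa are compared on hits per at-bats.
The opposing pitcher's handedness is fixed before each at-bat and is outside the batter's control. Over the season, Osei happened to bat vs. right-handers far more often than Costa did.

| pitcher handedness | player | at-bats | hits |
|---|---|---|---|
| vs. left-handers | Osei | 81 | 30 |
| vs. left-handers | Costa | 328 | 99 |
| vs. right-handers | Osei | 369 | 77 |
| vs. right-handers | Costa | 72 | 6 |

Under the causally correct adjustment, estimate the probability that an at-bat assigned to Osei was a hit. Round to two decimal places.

Nothing the player does changes pitcher handedness; the imbalance is an allocation artefact. With pitcher handedness also predicting the outcome, the pooled figure is confounded, and the within-stratum comparison is the causal one.
Standardising Osei to the population pitcher handedness mix: 0.481·30/81 + 0.519·77/369 = 0.286.

0.29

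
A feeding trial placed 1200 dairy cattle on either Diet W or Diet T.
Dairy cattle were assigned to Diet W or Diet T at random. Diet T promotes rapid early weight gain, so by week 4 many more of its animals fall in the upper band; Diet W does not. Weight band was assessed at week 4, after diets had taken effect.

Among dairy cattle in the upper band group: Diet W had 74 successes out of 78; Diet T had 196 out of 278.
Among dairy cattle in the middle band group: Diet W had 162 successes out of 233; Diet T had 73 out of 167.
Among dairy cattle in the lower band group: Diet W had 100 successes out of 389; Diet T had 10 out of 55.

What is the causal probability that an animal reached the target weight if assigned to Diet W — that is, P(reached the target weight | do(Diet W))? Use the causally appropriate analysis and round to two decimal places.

0.48

Week-4 weight band is recorded after the diet and is itself shifted by it — it sits on the causal path from diet to outcome. Conditioning on a mediator would strip out part of the effect we want; the pooled comparison gives the total causal effect.
So P(outcome | do(Diet W)) is just the pooled rate for Diet W: 336/700 = 0.480.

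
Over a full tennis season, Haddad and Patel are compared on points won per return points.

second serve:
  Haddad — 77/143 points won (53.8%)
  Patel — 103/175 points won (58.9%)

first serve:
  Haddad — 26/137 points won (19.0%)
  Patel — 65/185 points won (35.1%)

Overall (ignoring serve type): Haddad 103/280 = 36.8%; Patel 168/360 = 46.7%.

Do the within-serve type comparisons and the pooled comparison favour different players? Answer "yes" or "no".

Within each serve type level (second serve 53.8% vs 58.9%; first serve 19.0% vs 35.1%), Patel has the higher rate every time. Pooled: 36.8% vs 46.7% — Patel has the higher rate overall. They agree.

no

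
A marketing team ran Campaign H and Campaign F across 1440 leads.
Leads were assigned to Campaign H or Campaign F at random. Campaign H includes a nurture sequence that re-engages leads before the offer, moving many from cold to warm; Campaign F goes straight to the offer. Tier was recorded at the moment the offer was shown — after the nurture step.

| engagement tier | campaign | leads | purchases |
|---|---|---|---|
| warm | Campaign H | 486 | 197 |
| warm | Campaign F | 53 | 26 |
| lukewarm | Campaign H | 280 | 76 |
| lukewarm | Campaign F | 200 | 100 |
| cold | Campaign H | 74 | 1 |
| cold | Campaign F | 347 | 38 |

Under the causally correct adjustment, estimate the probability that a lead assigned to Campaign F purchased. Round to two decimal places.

0.27

Within every engagement tier level Campaign F has the higher rate, yet pooled Campaign H does — Simpson's reversal.
Engagement tier is downstream of the campaign. One should not condition on a consequence of treatment, so the overall rates are the right comparison.
So P(outcome | do(Campaign F)) is just the pooled rate for Campaign F: 164/600 = 0.273.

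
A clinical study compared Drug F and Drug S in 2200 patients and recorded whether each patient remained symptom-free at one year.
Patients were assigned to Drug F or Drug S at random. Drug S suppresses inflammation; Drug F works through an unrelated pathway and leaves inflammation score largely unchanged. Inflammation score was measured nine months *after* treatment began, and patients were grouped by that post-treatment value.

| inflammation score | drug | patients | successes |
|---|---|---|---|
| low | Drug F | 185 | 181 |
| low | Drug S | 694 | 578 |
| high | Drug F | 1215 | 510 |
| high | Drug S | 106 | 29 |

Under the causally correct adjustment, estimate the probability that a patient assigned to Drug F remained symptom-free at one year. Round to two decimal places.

Inflammation score is downstream of the drug. One should not condition on a consequence of treatment, so the overall rates are the right comparison.
So P(outcome | do(Drug F)) is just the pooled rate for Drug F: 691/1400 = 0.494.

0.49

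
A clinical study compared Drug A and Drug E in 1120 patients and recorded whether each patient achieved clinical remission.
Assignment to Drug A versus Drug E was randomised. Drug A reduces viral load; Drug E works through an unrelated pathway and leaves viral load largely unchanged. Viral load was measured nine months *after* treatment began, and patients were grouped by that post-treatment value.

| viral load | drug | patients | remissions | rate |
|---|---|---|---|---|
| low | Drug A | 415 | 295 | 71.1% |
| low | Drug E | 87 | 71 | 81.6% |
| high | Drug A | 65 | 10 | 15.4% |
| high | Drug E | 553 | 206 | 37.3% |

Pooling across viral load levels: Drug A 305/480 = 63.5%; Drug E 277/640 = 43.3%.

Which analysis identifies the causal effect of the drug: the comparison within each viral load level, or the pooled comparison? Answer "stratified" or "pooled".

pooled

Stratifying would compare drugs among patients the drugs themselves sorted into viral load groups — a form of selection on an intermediate. The unconditioned pooled rates give the total causal effect.
Pooled: Drug A 63.5% vs Drug E 43.3%; Drug A is higher overall.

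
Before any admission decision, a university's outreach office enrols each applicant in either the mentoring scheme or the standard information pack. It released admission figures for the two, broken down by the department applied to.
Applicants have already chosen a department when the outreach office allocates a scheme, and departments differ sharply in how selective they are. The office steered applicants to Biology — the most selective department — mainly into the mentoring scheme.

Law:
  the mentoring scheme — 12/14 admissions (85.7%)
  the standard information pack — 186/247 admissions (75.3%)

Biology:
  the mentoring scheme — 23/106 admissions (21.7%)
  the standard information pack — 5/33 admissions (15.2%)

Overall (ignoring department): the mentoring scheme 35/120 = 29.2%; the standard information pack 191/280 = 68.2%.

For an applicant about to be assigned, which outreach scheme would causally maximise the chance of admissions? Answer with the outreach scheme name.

the mentoring scheme

Department differs across outreach schemes for reasons unrelated to any effect of the outreach scheme itself, and it separately predicts the outcome — a classic confounder. We must compare within department levels.
Within each level — Law: 85.7% vs 75.3%; Biology: 21.7% vs 15.2% — the mentoring scheme is higher every time.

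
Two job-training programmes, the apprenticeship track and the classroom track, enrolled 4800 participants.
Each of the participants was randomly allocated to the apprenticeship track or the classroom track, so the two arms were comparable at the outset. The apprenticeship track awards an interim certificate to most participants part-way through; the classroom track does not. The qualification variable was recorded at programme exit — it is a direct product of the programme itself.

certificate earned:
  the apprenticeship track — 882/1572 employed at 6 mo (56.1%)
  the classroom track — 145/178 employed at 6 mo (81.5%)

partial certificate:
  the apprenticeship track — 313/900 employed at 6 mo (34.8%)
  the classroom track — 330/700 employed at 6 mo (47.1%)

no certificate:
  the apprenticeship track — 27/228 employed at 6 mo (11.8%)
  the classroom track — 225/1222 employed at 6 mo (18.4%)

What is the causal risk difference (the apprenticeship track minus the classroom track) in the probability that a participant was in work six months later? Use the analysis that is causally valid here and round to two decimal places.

Within every qualification attained during the programme level the classroom track has the higher rate, yet pooled the apprenticeship track does — Simpson's reversal.
Qualification attained during the programme is downstream of the programme. One should not condition on a consequence of treatment, so the overall rates are the right comparison.
The causal difference is the pooled difference: 0.453 − 0.333 = +0.119.

+0.12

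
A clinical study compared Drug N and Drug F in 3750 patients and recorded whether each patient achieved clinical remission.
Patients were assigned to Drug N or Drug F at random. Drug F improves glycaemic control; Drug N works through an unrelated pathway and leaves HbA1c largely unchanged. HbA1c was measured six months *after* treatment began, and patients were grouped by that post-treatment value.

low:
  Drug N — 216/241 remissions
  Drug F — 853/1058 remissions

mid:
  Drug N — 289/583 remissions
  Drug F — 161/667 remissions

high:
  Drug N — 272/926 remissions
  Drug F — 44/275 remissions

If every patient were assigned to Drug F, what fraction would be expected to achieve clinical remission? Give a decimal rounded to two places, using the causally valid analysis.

0.53

The HbA1c-specific comparison favours Drug N throughout, but the pooled figures favour Drug F. The question is whether to condition on HbA1c.
The distribution of HbA1c is itself part of what the drug does — it is an intermediate outcome. Holding it fixed would remove that part of the effect; the total effect is the pooled difference.
So P(outcome | do(Drug F)) is just the pooled rate for Drug F: 1058/2000 = 0.529.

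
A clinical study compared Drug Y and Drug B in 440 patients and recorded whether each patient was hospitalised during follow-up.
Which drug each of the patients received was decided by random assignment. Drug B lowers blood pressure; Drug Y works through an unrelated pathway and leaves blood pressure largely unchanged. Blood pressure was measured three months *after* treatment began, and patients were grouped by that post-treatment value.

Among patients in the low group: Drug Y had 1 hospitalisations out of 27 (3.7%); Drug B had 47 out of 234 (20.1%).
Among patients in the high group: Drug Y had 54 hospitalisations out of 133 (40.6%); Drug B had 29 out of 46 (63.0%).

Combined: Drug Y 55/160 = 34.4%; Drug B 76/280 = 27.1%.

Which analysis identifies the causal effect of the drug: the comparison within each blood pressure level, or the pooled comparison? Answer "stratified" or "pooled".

Blood pressure lies on the pathway drug → blood pressure → outcome, so adjusting for it blocks the indirect effect. For the total causal effect of drug, use the unadjusted pooled rates.
Pooled: Drug Y 34.4% vs Drug B 27.1%; Drug B is lower overall.

pooled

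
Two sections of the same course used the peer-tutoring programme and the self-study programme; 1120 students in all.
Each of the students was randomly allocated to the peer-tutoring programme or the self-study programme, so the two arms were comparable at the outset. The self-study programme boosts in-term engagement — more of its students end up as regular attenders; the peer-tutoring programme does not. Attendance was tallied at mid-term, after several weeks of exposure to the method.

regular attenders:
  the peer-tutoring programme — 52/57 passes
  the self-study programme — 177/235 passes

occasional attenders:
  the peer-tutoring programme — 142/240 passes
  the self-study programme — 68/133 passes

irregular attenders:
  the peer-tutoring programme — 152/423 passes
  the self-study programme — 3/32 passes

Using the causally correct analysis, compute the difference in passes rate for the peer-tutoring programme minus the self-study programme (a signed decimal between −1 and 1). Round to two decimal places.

-0.14

Mid-term attendance is downstream of the teaching method. One should not condition on a consequence of treatment, so the overall rates are the right comparison.
The causal difference is the pooled difference: 0.481 − 0.620 = -0.139.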